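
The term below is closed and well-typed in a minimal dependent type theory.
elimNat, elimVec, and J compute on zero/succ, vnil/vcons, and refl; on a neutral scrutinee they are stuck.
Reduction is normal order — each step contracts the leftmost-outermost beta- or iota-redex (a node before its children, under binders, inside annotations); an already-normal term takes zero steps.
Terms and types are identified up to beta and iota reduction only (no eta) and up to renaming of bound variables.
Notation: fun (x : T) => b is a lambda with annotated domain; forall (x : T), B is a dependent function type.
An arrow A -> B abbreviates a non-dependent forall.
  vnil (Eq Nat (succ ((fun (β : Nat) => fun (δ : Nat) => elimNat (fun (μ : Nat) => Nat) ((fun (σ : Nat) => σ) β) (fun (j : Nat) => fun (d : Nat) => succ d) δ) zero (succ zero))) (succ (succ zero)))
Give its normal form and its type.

normal form:
  vnil (Eq Nat (succ (succ zero)) (succ (succ zero)))
type:
  Vec (Eq Nat (succ (succ zero)) (succ (succ zero))) zero


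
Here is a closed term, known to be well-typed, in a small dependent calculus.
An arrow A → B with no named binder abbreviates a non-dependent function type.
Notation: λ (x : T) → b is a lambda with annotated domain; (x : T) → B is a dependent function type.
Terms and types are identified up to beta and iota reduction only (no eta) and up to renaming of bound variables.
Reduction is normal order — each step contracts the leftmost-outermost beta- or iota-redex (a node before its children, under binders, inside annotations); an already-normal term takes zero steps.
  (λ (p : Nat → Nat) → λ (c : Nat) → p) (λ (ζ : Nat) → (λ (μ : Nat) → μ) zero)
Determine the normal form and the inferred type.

normal form:
  λ (p : Nat) → λ (c : Nat) → zero
inferred type:
  Nat → Nat → Nat
observation: reduction starts at a beta-redex, and 2 normal-order steps reach the normal form.


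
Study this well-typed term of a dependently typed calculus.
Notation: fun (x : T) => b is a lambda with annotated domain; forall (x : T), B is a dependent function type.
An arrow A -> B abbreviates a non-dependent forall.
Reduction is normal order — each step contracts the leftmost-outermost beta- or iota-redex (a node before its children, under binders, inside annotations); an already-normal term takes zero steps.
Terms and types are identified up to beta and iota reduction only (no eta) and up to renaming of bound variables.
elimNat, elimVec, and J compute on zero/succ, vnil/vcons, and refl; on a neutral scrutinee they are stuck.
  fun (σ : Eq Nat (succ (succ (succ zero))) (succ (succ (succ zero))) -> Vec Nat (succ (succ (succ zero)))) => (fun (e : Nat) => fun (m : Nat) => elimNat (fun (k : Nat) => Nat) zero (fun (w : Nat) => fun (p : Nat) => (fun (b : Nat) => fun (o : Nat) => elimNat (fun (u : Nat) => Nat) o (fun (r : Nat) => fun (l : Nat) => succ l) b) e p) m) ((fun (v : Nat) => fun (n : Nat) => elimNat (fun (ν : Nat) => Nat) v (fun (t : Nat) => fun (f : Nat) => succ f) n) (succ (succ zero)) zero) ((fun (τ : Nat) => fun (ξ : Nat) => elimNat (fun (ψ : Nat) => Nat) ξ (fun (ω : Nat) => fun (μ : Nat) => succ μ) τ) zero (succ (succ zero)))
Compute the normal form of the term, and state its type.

normal form:
  fun (σ : Eq Nat (succ (succ (succ zero))) (succ (succ (succ zero))) -> Vec Nat (succ (succ (succ zero)))) => succ (succ (succ (succ zero)))
the term's type:
  (Eq Nat (succ (succ (succ zero))) (succ (succ (succ zero))) -> Vec Nat (succ (succ (succ zero)))) -> Nat


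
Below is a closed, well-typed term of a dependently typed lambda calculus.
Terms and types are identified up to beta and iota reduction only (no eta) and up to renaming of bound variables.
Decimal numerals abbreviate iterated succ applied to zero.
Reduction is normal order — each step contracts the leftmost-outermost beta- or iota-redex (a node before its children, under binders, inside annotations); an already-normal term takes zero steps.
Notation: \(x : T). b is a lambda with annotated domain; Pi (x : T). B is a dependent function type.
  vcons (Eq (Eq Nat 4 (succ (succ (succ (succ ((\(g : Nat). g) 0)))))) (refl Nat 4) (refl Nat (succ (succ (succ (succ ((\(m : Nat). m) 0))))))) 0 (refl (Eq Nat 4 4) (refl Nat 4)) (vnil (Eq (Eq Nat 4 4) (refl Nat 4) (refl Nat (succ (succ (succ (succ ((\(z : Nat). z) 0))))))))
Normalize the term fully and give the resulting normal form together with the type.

reduced normal form:
  vcons (Eq (Eq Nat 4 4) (refl Nat 4) (refl Nat 4)) 0 (refl (Eq Nat 4 4) (refl Nat 4)) (vnil (Eq (Eq Nat 4 4) (refl Nat 4) (refl Nat 4)))
inferred type:
  Vec (Eq (Eq Nat 4 4) (refl Nat 4) (refl Nat 4)) 1


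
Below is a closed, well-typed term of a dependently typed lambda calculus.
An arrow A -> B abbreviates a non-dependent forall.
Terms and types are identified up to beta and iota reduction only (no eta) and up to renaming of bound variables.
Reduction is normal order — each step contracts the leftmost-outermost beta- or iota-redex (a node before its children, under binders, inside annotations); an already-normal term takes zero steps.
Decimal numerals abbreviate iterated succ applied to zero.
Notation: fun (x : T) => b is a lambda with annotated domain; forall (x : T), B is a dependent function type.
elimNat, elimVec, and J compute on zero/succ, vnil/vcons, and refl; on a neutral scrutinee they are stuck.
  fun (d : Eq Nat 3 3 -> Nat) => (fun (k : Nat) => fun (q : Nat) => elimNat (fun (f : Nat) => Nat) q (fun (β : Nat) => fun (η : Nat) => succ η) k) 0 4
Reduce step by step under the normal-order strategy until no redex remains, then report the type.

reduction (normal order):
  fun (d : Eq Nat 3 3 -> Nat) => (fun (k : Nat) => fun (q : Nat) => elimNat (fun (f : Nat) => Nat) q (fun (β : Nat) => fun (η : Nat) => succ η) k) 0 4
  ~> fun (d : Eq Nat 3 3 -> Nat) => (fun (k : Nat) => elimNat (fun (q : Nat) => Nat) k (fun (f : Nat) => fun (β : Nat) => succ β) 0) 4
  ~> fun (d : Eq Nat 3 3 -> Nat) => elimNat (fun (k : Nat) => Nat) 4 (fun (q : Nat) => fun (f : Nat) => succ f) 0
  ~> fun (d : Eq Nat 3 3 -> Nat) => 4
the term's type:
  (Eq Nat 3 3 -> Nat) -> Nat


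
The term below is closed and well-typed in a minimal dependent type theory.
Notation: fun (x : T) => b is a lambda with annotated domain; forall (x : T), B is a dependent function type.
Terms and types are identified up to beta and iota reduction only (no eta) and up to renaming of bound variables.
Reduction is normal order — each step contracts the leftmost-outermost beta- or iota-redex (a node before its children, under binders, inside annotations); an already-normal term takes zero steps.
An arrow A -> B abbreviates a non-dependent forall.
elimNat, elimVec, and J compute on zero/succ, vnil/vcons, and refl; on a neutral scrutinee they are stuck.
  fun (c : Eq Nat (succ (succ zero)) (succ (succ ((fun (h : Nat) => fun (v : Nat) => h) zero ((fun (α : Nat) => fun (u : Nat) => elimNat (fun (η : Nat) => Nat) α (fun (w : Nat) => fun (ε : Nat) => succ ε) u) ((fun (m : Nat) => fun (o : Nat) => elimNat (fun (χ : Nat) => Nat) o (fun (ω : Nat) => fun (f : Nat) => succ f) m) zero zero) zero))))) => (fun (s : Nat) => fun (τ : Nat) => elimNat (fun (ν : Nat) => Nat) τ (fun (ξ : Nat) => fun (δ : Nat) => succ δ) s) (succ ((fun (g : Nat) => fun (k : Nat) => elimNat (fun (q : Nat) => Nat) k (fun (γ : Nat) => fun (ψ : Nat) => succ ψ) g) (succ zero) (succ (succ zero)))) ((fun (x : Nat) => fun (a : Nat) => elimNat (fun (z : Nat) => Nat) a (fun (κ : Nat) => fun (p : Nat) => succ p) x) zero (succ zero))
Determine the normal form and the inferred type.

normal form:
  fun (c : Eq Nat (succ (succ zero)) (succ (succ zero))) => succ (succ (succ (succ (succ zero))))
inferred type:
  Eq Nat (succ (succ zero)) (succ (succ zero)) -> Nat
observation: 26 normal-order steps separate the term from its normal form.


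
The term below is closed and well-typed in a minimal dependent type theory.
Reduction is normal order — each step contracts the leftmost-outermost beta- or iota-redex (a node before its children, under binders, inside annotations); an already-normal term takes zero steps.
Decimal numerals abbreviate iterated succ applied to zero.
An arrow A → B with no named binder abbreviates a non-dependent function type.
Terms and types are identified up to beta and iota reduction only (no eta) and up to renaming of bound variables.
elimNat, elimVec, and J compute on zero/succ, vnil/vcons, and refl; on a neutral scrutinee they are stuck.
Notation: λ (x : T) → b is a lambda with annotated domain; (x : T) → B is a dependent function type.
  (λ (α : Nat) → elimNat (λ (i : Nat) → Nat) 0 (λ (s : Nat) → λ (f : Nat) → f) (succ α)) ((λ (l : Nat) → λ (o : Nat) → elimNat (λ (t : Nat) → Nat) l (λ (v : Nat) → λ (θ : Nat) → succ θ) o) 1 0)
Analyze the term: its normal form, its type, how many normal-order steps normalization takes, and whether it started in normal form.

reduced normal form:
  0
type:
  Nat
normal-order step count: 11
started in normal form: no
first contracted redex: a beta-redex


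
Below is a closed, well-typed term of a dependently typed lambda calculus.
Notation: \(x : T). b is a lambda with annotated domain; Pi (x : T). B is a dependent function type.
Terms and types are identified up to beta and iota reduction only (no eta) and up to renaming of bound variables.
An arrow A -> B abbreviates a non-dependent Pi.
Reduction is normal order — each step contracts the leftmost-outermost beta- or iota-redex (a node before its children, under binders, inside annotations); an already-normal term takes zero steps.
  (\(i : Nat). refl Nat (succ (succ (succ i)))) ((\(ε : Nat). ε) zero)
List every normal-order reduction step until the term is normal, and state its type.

normal-order reduction:
  (\(i : Nat). refl Nat (succ (succ (succ i)))) ((\(ε : Nat). ε) zero)
  ~> refl Nat (succ (succ (succ ((\(i : Nat). i) zero))))
  ~> refl Nat (succ (succ (succ zero)))
inferred type:
  Eq Nat (succ (succ (succ zero))) (succ (succ (succ zero)))


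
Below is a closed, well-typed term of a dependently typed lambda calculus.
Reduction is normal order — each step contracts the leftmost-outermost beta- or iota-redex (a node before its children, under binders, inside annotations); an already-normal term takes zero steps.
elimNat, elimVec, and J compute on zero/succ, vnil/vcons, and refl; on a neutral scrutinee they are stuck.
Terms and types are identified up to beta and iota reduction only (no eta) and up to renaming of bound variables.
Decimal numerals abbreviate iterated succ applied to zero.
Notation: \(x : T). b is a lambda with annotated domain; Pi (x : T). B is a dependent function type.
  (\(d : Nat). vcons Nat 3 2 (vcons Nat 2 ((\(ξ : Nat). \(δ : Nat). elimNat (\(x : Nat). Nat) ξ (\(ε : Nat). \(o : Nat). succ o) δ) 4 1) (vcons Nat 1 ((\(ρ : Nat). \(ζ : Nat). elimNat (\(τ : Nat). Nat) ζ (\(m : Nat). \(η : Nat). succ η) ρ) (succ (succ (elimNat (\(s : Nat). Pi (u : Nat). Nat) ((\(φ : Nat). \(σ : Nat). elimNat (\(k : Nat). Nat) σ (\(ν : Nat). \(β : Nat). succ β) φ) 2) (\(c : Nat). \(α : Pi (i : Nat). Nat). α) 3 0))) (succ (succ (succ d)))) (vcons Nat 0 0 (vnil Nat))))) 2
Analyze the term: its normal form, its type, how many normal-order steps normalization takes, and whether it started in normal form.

resulting normal form:
  vcons Nat 3 2 (vcons Nat 2 5 (vcons Nat 1 9 (vcons Nat 0 0 (vnil Nat))))
type:
  Vec Nat 4
steps to reach normal form (normal order): 41
term was already normal: no
first contracted redex: a beta-redex


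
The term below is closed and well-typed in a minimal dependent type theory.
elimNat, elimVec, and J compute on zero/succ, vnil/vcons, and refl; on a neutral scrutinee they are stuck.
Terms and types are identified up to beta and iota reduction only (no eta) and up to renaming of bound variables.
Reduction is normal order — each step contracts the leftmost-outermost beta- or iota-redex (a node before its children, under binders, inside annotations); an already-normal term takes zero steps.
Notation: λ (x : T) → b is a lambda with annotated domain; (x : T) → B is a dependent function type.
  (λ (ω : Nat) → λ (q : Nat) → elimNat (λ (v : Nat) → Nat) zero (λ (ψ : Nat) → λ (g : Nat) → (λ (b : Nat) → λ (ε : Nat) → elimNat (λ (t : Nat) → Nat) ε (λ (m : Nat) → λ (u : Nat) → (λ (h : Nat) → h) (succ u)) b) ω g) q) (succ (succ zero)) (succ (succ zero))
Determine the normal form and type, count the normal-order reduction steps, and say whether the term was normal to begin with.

normal form:
  succ (succ (succ (succ zero)))
type:
  Nat
steps to reach normal form (normal order): 31
term was already normal: no
first redex: a beta-redex


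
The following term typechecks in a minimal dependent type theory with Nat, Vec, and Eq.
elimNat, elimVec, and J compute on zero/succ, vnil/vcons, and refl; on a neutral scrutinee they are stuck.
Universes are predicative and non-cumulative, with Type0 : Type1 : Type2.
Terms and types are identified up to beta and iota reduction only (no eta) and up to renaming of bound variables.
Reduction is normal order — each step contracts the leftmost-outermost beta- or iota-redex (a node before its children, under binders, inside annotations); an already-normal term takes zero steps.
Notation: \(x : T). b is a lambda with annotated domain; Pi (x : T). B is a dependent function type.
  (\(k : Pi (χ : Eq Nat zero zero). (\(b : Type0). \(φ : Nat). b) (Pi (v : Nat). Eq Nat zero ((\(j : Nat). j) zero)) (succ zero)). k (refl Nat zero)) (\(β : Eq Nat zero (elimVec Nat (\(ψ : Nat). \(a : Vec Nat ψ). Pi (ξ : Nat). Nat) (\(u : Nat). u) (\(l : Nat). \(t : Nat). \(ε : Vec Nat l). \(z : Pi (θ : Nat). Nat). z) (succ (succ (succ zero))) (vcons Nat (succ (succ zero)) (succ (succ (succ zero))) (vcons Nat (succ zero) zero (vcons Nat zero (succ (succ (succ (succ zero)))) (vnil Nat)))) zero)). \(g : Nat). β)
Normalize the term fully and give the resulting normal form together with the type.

resulting normal form:
  \(k : Nat). refl Nat zero
type:
  Pi (k : Nat). Eq Nat zero zero


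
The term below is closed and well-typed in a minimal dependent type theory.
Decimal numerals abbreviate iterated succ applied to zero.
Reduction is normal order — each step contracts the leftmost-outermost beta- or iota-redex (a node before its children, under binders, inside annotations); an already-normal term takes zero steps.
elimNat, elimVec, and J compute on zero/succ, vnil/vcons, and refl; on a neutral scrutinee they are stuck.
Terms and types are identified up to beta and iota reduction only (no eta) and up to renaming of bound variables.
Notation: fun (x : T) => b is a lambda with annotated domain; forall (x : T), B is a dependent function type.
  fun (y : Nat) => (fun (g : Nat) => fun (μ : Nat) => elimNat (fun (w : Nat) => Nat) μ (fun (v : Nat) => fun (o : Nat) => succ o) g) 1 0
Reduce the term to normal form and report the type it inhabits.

reduced normal form:
  fun (y : Nat) => 1
inferred type:
  forall (y : Nat), Nat
observation: reduction starts at a beta-redex, and 6 normal-order steps reach the normal form.


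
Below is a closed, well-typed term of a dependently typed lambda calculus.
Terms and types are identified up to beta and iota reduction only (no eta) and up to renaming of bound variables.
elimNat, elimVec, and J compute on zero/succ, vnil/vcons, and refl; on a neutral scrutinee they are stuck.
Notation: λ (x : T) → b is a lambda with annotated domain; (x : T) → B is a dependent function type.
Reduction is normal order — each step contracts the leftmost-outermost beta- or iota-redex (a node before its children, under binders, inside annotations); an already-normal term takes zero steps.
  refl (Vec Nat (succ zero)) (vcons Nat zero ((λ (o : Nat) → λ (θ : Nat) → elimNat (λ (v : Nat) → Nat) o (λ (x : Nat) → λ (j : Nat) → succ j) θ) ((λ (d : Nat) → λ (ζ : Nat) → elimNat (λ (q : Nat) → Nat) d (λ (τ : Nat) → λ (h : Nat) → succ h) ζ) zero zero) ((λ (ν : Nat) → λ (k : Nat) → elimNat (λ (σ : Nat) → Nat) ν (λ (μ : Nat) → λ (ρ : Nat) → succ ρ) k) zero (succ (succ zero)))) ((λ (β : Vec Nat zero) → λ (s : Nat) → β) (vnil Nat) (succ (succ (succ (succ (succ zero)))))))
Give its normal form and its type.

resulting normal form:
  refl (Vec Nat (succ zero)) (vcons Nat zero (succ (succ zero)) (vnil Nat))
type:
  Eq (Vec Nat (succ zero)) (vcons Nat zero (succ (succ zero)) (vnil Nat)) (vcons Nat zero (succ (succ zero)) (vnil Nat))
observation: the term reaches its normal form after 23 normal-order steps.


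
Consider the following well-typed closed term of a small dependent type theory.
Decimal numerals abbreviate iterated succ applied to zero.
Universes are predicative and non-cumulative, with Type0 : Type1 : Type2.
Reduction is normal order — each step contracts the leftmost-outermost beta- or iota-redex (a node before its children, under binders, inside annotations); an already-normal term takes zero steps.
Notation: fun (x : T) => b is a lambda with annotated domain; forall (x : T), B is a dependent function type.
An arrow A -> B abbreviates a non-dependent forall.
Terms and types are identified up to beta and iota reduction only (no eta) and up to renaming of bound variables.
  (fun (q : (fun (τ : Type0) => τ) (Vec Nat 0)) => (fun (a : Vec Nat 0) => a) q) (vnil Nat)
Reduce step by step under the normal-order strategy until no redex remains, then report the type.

normal-order reduction sequence:
  (fun (q : (fun (τ : Type0) => τ) (Vec Nat 0)) => (fun (a : Vec Nat 0) => a) q) (vnil Nat)
  ~> (fun (q : Vec Nat 0) => q) (vnil Nat)
  ~> vnil Nat
type:
  Vec Nat 0


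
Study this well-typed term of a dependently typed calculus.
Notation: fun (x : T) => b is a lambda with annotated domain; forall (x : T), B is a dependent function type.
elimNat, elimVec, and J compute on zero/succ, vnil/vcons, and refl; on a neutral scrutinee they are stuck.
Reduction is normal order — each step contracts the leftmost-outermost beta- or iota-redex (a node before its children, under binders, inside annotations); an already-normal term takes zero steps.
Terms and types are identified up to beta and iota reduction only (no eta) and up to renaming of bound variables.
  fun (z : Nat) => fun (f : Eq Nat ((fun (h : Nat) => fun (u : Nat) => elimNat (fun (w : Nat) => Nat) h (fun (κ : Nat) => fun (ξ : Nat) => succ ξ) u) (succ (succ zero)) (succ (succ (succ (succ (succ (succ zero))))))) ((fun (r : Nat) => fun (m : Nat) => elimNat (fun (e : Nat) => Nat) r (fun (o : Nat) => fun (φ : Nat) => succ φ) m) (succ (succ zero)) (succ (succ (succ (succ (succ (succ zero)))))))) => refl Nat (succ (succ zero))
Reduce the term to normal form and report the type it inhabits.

reduced normal form:
  fun (z : Nat) => fun (f : Eq Nat (succ (succ (succ (succ (succ (succ (succ (succ zero)))))))) (succ (succ (succ (succ (succ (succ (succ (succ zero))))))))) => refl Nat (succ (succ zero))
type:
  forall (z : Nat), forall (f : Eq Nat (succ (succ (succ (succ (succ (succ (succ (succ zero)))))))) (succ (succ (succ (succ (succ (succ (succ (succ zero))))))))), Eq Nat (succ (succ zero)) (succ (succ zero))
observation: the leftmost-outermost redex is a beta-redex, and normalization takes 42 steps.


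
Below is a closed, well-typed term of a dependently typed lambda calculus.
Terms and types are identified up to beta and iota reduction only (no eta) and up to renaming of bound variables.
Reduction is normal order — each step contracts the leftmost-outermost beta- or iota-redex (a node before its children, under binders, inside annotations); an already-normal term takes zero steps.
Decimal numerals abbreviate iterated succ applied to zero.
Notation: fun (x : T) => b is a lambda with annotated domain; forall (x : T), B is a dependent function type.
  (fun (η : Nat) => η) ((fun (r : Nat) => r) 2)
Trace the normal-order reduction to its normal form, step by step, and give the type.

normal-order reduction:
  (fun (η : Nat) => η) ((fun (r : Nat) => r) 2)
  ~> (fun (η : Nat) => η) 2
  ~> 2
inferred type:
  Nat


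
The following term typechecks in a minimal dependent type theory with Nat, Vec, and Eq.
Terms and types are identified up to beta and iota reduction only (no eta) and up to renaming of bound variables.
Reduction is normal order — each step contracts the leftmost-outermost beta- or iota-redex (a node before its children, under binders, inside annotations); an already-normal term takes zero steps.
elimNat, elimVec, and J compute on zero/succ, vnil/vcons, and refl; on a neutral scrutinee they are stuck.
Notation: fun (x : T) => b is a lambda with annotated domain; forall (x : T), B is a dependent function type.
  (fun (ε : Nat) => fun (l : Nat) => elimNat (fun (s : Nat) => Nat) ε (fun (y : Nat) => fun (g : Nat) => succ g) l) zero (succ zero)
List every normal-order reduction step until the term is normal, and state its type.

reduction (normal order):
  (fun (ε : Nat) => fun (l : Nat) => elimNat (fun (s : Nat) => Nat) ε (fun (y : Nat) => fun (g : Nat) => succ g) l) zero (succ zero)
  ~> (fun (ε : Nat) => elimNat (fun (l : Nat) => Nat) zero (fun (s : Nat) => fun (y : Nat) => succ y) ε) (succ zero)
  ~> elimNat (fun (ε : Nat) => Nat) zero (fun (l : Nat) => fun (s : Nat) => succ s) (succ zero)
  ~> (fun (ε : Nat) => fun (l : Nat) => succ l) zero (elimNat (fun (s : Nat) => Nat) zero (fun (y : Nat) => fun (g : Nat) => succ g) zero)
  ~> (fun (ε : Nat) => succ ε) (elimNat (fun (l : Nat) => Nat) zero (fun (s : Nat) => fun (y : Nat) => succ y) zero)
  ~> succ (elimNat (fun (ε : Nat) => Nat) zero (fun (l : Nat) => fun (s : Nat) => succ s) zero)
  ~> succ zero
type:
  Nat


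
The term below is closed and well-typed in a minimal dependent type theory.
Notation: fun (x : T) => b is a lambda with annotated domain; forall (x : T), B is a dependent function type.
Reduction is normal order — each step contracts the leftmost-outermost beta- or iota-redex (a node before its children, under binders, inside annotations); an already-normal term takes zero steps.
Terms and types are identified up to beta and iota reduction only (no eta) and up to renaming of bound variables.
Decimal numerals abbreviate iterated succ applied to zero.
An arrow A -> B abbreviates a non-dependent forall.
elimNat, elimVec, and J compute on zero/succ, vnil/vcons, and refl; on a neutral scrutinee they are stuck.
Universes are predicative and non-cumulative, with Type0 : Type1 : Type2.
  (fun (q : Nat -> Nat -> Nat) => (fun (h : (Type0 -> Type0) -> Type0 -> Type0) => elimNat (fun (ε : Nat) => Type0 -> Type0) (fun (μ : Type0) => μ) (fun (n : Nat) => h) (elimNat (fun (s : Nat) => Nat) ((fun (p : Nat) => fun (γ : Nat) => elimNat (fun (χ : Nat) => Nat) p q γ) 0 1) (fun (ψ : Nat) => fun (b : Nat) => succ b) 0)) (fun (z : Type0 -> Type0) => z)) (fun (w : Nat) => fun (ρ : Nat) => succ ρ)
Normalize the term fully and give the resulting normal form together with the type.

resulting normal form:
  fun (q : Type0) => q
type:
  Type0 -> Type0


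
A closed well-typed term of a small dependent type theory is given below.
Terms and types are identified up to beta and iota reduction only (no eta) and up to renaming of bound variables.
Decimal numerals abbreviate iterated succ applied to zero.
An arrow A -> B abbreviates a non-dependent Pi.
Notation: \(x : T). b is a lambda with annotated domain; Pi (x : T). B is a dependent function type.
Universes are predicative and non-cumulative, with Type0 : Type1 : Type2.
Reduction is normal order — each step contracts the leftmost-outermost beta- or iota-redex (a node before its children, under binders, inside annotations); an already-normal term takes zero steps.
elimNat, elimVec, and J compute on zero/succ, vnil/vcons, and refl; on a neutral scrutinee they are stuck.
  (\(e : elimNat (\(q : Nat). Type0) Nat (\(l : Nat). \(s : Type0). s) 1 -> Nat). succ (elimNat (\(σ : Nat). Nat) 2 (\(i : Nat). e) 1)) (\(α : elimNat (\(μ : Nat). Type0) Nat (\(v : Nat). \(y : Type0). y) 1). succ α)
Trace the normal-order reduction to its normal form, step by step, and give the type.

normal-order reduction sequence:
  (\(e : elimNat (\(q : Nat). Type0) Nat (\(l : Nat). \(s : Type0). s) 1 -> Nat). succ (elimNat (\(σ : Nat). Nat) 2 (\(i : Nat). e) 1)) (\(α : elimNat (\(μ : Nat). Type0) Nat (\(v : Nat). \(y : Type0). y) 1). succ α)
  ~> succ (elimNat (\(e : Nat). Nat) 2 (\(q : Nat). \(l : elimNat (\(s : Nat). Type0) Nat (\(σ : Nat). \(i : Type0). i) 1). succ l) 1)
  ~> succ ((\(e : Nat). \(q : elimNat (\(l : Nat). Type0) Nat (\(s : Nat). \(σ : Type0). σ) 1). succ q) 0 (elimNat (\(i : Nat). Nat) 2 (\(α : Nat). \(μ : elimNat (\(v : Nat). Type0) Nat (\(y : Nat). \(g : Type0). g) 1). succ μ) 0))
  ~> succ ((\(e : elimNat (\(q : Nat). Type0) Nat (\(l : Nat). \(s : Type0). s) 1). succ e) (elimNat (\(σ : Nat). Nat) 2 (\(i : Nat). \(α : elimNat (\(μ : Nat). Type0) Nat (\(v : Nat). \(y : Type0). y) 1). succ α) 0))
  ~> succ (succ (elimNat (\(e : Nat). Nat) 2 (\(q : Nat). \(l : elimNat (\(s : Nat). Type0) Nat (\(σ : Nat). \(i : Type0). i) 1). succ l) 0))
  ~> 4
type:
  Nat


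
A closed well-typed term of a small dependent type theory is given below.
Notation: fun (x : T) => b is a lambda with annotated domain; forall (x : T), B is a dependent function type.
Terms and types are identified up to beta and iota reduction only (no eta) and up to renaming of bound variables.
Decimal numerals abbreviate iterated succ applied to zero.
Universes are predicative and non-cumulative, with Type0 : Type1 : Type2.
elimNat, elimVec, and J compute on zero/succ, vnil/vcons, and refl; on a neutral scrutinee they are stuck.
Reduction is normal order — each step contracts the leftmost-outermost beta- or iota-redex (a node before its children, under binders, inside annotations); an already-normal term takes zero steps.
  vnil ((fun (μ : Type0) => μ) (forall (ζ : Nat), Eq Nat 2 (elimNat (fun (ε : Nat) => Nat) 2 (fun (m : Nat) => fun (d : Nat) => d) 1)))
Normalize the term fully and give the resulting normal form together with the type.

reduced normal form:
  vnil (forall (μ : Nat), Eq Nat 2 2)
inferred type:
  Vec (forall (μ : Nat), Eq Nat 2 2) 0


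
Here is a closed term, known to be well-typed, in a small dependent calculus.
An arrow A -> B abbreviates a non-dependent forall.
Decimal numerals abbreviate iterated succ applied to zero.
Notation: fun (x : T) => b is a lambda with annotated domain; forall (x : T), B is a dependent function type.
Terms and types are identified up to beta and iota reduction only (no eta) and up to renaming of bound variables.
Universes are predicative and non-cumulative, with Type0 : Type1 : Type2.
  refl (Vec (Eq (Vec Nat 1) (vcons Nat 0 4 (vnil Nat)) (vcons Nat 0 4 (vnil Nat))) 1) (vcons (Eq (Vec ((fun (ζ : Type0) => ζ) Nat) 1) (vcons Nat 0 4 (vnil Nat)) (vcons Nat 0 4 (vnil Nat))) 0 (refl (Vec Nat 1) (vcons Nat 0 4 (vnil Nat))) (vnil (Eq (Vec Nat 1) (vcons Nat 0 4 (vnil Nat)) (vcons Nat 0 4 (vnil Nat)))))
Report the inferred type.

type:
  Eq (Vec (Eq (Vec Nat 1) (vcons Nat 0 4 (vnil Nat)) (vcons Nat 0 4 (vnil Nat))) 1) (vcons (Eq (Vec Nat 1) (vcons Nat 0 4 (vnil Nat)) (vcons Nat 0 4 (vnil Nat))) 0 (refl (Vec Nat 1) (vcons Nat 0 4 (vnil Nat))) (vnil (Eq (Vec Nat 1) (vcons Nat 0 4 (vnil Nat)) (vcons Nat 0 4 (vnil Nat))))) (vcons (Eq (Vec Nat 1) (vcons Nat 0 4 (vnil Nat)) (vcons Nat 0 4 (vnil Nat))) 0 (refl (Vec Nat 1) (vcons Nat 0 4 (vnil Nat))) (vnil (Eq (Vec Nat 1) (vcons Nat 0 4 (vnil Nat)) (vcons Nat 0 4 (vnil Nat)))))


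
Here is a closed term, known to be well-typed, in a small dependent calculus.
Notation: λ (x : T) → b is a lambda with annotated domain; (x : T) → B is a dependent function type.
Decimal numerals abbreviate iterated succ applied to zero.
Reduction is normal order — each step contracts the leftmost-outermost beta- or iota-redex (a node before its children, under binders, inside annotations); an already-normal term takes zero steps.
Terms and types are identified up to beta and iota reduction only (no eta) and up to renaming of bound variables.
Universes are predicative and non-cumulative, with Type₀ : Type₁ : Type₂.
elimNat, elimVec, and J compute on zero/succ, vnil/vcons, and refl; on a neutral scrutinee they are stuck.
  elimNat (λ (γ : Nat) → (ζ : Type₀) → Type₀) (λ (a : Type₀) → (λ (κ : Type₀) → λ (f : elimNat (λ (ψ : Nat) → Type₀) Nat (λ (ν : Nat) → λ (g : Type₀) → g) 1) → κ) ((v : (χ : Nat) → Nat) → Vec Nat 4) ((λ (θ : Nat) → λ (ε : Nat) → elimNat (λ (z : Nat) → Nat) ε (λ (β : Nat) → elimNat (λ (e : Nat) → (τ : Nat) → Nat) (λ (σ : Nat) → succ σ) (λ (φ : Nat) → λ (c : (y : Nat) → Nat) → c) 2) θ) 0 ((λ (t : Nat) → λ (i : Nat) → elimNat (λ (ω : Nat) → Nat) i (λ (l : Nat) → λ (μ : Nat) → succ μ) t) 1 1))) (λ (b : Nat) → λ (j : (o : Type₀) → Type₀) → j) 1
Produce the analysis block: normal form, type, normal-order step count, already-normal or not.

reduced normal form:
  λ (γ : Type₀) → (ζ : (a : Nat) → Nat) → Vec Nat 4
type:
  (γ : Type₀) → Type₀
reduction steps (normal order): 6
already normal: no
first redex: an elimNat iota-redex


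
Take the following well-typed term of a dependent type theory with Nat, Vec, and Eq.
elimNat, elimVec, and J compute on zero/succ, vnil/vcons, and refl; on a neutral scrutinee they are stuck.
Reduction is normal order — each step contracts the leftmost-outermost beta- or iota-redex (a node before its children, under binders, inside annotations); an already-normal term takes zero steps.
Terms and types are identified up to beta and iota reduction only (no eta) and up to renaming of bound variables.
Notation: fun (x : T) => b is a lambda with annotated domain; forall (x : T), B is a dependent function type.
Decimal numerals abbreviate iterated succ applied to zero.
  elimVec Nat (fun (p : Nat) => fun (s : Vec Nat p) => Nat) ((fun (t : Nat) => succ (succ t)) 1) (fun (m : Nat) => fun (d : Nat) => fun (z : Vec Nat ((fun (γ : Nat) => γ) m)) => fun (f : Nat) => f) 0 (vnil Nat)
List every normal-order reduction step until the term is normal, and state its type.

normal-order reduction sequence:
  elimVec Nat (fun (p : Nat) => fun (s : Vec Nat p) => Nat) ((fun (t : Nat) => succ (succ t)) 1) (fun (m : Nat) => fun (d : Nat) => fun (z : Vec Nat ((fun (γ : Nat) => γ) m)) => fun (f : Nat) => f) 0 (vnil Nat)
  ~> (fun (p : Nat) => succ (succ p)) 1
  ~> 3
the term's type:
  Nat


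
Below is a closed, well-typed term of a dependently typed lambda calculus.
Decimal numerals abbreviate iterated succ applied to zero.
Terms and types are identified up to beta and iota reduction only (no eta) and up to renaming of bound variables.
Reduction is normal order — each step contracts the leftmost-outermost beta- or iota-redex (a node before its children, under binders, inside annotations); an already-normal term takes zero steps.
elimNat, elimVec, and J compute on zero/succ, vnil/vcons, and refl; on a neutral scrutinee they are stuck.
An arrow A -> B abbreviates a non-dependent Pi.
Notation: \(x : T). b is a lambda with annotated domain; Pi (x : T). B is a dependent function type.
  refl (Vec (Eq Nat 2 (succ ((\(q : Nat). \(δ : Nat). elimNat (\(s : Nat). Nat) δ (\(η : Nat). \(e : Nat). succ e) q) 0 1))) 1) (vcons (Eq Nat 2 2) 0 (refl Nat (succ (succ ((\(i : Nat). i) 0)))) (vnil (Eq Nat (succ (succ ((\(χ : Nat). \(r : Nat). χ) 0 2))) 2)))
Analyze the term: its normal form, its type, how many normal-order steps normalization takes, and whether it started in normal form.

normal form:
  refl (Vec (Eq Nat 2 2) 1) (vcons (Eq Nat 2 2) 0 (refl Nat 2) (vnil (Eq Nat 2 2)))
the term's type:
  Eq (Vec (Eq Nat 2 2) 1) (vcons (Eq Nat 2 2) 0 (refl Nat 2) (vnil (Eq Nat 2 2))) (vcons (Eq Nat 2 2) 0 (refl Nat 2) (vnil (Eq Nat 2 2)))
steps to reach normal form (normal order): 6
term was already normal: no
first redex: a beta-redex


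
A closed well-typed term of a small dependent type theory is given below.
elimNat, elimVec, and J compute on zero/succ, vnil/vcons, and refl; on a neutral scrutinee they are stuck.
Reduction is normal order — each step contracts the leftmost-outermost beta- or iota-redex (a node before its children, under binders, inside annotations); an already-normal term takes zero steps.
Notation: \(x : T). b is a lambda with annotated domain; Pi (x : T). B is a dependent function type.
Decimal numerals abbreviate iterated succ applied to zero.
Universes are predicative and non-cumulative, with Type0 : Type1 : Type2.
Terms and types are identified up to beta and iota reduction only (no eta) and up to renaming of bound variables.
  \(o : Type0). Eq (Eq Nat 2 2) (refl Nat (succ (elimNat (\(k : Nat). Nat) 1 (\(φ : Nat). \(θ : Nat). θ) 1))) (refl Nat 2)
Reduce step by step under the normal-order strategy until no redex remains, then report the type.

reduction (normal order):
  \(o : Type0). Eq (Eq Nat 2 2) (refl Nat (succ (elimNat (\(k : Nat). Nat) 1 (\(φ : Nat). \(θ : Nat). θ) 1))) (refl Nat 2)
  ~> \(o : Type0). Eq (Eq Nat 2 2) (refl Nat (succ ((\(k : Nat). \(φ : Nat). φ) 0 (elimNat (\(θ : Nat). Nat) 1 (\(τ : Nat). \(ε : Nat). ε) 0)))) (refl Nat 2)
  ~> \(o : Type0). Eq (Eq Nat 2 2) (refl Nat (succ ((\(k : Nat). k) (elimNat (\(φ : Nat). Nat) 1 (\(θ : Nat). \(τ : Nat). τ) 0)))) (refl Nat 2)
  ~> \(o : Type0). Eq (Eq Nat 2 2) (refl Nat (succ (elimNat (\(k : Nat). Nat) 1 (\(φ : Nat). \(θ : Nat). θ) 0))) (refl Nat 2)
  ~> \(o : Type0). Eq (Eq Nat 2 2) (refl Nat 2) (refl Nat 2)
type:
  Pi (o : Type0). Type0


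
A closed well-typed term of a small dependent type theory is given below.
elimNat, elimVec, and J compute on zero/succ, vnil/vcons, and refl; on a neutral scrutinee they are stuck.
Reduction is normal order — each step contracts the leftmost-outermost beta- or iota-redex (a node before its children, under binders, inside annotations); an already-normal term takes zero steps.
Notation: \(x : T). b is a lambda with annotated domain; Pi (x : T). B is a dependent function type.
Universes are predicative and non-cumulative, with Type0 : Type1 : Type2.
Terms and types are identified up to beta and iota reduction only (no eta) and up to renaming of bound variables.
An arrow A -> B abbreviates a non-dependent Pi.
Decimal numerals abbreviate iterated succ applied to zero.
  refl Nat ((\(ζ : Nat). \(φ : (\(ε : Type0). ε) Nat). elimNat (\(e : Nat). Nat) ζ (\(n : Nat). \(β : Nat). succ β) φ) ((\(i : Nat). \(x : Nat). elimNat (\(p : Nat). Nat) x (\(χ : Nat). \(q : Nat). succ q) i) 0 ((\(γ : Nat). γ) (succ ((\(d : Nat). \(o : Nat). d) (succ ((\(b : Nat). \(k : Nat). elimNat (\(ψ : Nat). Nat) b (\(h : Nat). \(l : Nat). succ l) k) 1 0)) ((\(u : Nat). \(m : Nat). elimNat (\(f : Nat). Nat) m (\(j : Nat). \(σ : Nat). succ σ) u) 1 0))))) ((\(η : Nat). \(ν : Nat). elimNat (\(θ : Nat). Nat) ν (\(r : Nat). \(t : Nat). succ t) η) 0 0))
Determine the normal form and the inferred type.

reduced normal form:
  refl Nat 3
inferred type:
  Eq Nat 3 3


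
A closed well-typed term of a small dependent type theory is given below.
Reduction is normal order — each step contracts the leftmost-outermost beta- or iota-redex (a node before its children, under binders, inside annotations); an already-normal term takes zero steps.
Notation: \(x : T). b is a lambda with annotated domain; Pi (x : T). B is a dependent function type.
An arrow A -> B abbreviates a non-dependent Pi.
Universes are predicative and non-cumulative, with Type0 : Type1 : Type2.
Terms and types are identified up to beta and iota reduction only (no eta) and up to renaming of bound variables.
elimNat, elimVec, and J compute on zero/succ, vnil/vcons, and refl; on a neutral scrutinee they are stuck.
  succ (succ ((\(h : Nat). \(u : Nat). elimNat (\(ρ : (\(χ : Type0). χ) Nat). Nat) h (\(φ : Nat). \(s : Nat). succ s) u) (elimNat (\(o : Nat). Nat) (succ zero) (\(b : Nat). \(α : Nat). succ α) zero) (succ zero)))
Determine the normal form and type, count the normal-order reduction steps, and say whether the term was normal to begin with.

normal form:
  succ (succ (succ (succ zero)))
inferred type:
  Nat
normal-order step count: 7
started in normal form: no
first redex: a beta-redex


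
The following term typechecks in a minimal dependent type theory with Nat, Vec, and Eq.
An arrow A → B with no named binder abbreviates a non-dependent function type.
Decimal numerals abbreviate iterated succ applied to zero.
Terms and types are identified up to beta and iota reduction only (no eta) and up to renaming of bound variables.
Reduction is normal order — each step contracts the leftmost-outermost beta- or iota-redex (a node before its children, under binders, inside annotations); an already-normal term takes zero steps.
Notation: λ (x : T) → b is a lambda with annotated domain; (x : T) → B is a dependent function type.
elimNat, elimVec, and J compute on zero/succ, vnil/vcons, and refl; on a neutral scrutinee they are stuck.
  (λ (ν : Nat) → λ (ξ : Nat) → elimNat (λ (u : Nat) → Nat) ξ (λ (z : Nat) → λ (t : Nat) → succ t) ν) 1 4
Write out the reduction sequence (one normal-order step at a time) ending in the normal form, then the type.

normal-order reduction:
  (λ (ν : Nat) → λ (ξ : Nat) → elimNat (λ (u : Nat) → Nat) ξ (λ (z : Nat) → λ (t : Nat) → succ t) ν) 1 4
  ~> (λ (ν : Nat) → elimNat (λ (ξ : Nat) → Nat) ν (λ (u : Nat) → λ (z : Nat) → succ z) 1) 4
  ~> elimNat (λ (ν : Nat) → Nat) 4 (λ (ξ : Nat) → λ (u : Nat) → succ u) 1
  ~> (λ (ν : Nat) → λ (ξ : Nat) → succ ξ) 0 (elimNat (λ (u : Nat) → Nat) 4 (λ (z : Nat) → λ (t : Nat) → succ t) 0)
  ~> (λ (ν : Nat) → succ ν) (elimNat (λ (ξ : Nat) → Nat) 4 (λ (u : Nat) → λ (z : Nat) → succ z) 0)
  ~> succ (elimNat (λ (ν : Nat) → Nat) 4 (λ (ξ : Nat) → λ (u : Nat) → succ u) 0)
  ~> 5
the term's type:
  Nat


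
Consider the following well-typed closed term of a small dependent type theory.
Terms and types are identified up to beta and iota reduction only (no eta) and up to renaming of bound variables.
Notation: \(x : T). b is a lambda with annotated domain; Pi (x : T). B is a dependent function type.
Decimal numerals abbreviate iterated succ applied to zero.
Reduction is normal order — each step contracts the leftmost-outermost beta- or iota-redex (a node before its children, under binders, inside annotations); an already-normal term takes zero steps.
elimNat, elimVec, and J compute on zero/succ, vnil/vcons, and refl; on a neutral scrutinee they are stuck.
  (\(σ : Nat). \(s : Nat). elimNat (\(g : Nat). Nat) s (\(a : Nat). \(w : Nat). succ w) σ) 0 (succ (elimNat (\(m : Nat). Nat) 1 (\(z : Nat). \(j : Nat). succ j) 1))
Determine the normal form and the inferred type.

normal form:
  3
type:
  Nat
observation: the term reaches its normal form after 7 normal-order steps.


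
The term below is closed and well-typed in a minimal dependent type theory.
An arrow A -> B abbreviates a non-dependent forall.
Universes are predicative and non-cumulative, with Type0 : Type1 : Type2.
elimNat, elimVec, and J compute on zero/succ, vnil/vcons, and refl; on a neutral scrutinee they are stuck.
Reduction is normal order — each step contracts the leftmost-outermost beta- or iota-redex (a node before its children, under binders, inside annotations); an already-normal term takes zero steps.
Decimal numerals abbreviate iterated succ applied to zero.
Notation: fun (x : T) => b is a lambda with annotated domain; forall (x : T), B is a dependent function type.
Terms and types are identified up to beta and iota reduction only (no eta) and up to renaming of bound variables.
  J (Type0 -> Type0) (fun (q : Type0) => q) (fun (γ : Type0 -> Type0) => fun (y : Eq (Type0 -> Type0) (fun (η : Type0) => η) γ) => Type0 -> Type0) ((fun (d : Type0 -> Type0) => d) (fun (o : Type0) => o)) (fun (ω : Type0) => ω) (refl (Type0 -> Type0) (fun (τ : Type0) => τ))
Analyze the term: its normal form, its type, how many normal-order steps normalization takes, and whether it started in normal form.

normal form:
  fun (q : Type0) => q
inferred type:
  Type0 -> Type0
reduction steps (normal order): 2
already normal: no
first redex: a J iota-redex
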